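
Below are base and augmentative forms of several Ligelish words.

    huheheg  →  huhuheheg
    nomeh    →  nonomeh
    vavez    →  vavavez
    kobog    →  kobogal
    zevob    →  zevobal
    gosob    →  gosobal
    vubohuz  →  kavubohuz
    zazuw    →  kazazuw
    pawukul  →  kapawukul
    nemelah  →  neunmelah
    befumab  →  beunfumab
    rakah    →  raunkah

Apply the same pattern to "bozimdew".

"bozimdew" has last vowel 'e'. The stems whose last vowel is 'e' (huheheg → huhuheheg, nomeh → nonomeh, vavez → vavavez) repeat the first consonant+vowel as a prefix.
The other patterns: stems whose last vowel is 'o' add -al; stems whose last vowel is 'u' add the prefix ka-; stems whose last vowel is 'a' insert -un- after the first vowel.
So bozimdew → bobozimdew.

bobozimdew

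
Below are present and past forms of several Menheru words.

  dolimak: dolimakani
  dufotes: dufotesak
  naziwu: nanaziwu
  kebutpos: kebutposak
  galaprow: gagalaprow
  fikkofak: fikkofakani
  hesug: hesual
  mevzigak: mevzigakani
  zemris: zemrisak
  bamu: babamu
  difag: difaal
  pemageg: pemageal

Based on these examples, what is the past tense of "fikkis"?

fikkisak

fikkofak and difag both have last vowel 'a' yet inflect differently (fikkofakani, difaal), so the last vowel is not what conditions the rule; the final letter is.
"fikkis" ends in -s. The stems ending in -s (dufotes → dufotesak, zemris → zemrisak, kebutpos → kebutposak) add -ak.
The other patterns: stems ending in -k add -ani; stems ending in -g drop the final letter and add -al; stems ending in -u or -w repeat the first consonant+vowel as a prefix.
So fikkis → fikkisak.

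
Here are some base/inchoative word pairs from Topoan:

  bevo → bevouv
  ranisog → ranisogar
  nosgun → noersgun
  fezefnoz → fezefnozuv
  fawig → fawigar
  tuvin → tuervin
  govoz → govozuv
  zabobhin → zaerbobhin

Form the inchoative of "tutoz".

fawig and zabobhin both have last vowel 'i' yet inflect differently (fawigar, zaerbobhin), so the last vowel is not what conditions the rule; the final letter is.
"tutoz" ends in -z. The stems ending in -z (fezefnoz → fezefnozuv, govoz → govozuv) add -uv.
So tutoz → tutozuv.

tutozuv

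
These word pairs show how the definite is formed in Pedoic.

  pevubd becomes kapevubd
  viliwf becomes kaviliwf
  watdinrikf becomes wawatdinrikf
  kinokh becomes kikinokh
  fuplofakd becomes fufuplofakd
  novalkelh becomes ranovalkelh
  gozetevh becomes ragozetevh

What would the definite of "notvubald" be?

ranotvubald

"notvubald" has second-to-last letter 'l'. The one such stem in the data (novalkelh → ranovalkelh) adds the prefix ra-, so the same rule applies.
So notvubald → ranotvubald.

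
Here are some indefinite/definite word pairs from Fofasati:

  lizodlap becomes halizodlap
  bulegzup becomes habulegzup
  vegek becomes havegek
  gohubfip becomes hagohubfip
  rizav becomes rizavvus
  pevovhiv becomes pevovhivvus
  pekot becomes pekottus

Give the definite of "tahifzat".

lizodlap and rizav both have last vowel 'a' yet inflect differently (halizodlap, rizavvus), so the last vowel is not what conditions the rule; the final letter is.
"tahifzat" ends in -t. The one such stem in the data (pekot → pekottus) doubles the final consonant and adds -us (as do rizav, pevovhiv), so the same rule applies.
The other pattern: stems ending in -k or -p add the prefix ha-.
So tahifzat → tahifzattus.

tahifzattus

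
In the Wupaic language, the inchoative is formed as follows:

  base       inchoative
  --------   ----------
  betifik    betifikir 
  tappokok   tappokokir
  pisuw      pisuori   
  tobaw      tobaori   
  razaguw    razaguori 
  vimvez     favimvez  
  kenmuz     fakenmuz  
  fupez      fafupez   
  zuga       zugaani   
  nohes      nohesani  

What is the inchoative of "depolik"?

depolikir

"depolik" ends in -k. The stems ending in -k (betifik → betifikir, tappokok → tappokokir) add -ir.
The other patterns: stems ending in -w drop the final letter and add -ori; stems ending in -z add the prefix fa-; stems ending in -a or -s add -ani.
So depolik → depolikir.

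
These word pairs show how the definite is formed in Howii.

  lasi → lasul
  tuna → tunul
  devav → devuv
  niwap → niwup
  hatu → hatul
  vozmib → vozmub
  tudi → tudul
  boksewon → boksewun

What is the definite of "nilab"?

nilub

"nilab" ends in a consonant. The stems ending in a consonant (boksewon → boksewun, niwap → niwup, devav → devuv) change the last vowel to 'u'.
So nilab → nilub.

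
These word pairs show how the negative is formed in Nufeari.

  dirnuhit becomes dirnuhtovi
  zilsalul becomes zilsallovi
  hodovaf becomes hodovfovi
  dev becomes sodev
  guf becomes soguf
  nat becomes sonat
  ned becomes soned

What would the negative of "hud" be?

hodovaf and guf both end in -f yet inflect differently (hodovfovi, soguf), so the final letter is not what conditions the rule; the number of vowels is.
"hud" has 1 vowel. The stems with 1 vowel (dev → sodev, guf → soguf, nat → sonat) add the prefix so-.
The other pattern: stems with 3 vowels delete the last vowel and add -ovi.
So hud → sohud.

sohud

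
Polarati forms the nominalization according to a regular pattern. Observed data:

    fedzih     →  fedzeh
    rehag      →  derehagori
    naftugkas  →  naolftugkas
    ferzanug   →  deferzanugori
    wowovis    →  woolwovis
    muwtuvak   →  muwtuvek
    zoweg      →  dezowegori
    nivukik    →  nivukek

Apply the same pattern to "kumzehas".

kuolmzehas

naftugkas and rehag both have last vowel 'a' yet inflect differently (naolftugkas, derehagori), so the last vowel is not what conditions the rule; the final letter is.
"kumzehas" ends in -s. The stems ending in -s (naftugkas → naolftugkas, wowovis → woolwovis) insert -ol- after the first vowel.
So kumzehas → kuolmzehas.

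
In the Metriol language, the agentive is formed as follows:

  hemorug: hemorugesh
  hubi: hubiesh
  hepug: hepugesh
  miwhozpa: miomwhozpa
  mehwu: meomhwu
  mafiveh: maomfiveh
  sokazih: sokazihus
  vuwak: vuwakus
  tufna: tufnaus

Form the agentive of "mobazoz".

mafiveh and sokazih both end in -h yet inflect differently (maomfiveh, sokazihus), so the final letter is not what conditions the rule; the first letter is.
"mobazoz" begins with m-. The stems beginning with m- (miwhozpa → miomwhozpa, mehwu → meomhwu, mafiveh → maomfiveh) insert -om- after the first vowel.
The other patterns: stems beginning with h- add -esh; stems beginning with s-, t- or v- add -us.
So mobazoz → moombazoz.

moombazoz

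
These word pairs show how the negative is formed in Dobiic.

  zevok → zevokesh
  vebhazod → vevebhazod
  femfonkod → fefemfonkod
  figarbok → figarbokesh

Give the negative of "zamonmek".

zamonmekesh

femfonkod and zevok both have last vowel 'o' yet inflect differently (fefemfonkod, zevokesh), so the last vowel is not what conditions the rule; the final letter is.
"zamonmek" ends in -k. The stems ending in -k (zevok → zevokesh, figarbok → figarbokesh) add -esh.
The other pattern: stems ending in -d repeat the first consonant+vowel as a prefix.
So zamonmek → zamonmekesh.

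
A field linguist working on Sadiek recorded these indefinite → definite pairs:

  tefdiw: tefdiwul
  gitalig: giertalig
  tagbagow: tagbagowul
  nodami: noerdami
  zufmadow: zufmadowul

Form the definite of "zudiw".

zudiwul

tefdiw and gitalig both have last vowel 'i' yet inflect differently (tefdiwul, giertalig), so the last vowel is not what conditions the rule; the final letter is.
"zudiw" ends in -w. The stems ending in -w (tagbagow → tagbagowul, zufmadow → zufmadowul, tefdiw → tefdiwul) add -ul.
The other pattern: stems ending in -g or -i insert -er- after the first vowel.
So zudiw → zudiwul.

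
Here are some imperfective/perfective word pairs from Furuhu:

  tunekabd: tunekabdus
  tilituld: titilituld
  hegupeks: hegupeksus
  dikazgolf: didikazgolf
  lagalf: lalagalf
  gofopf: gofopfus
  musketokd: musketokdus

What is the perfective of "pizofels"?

dikazgolf and gofopf both end in -f yet inflect differently (didikazgolf, gofopfus), so the final letter is not what conditions the rule; the second-to-last letter is.
"pizofels" has second-to-last letter 'l'. The stems whose second-to-last letter is 'l' (tilituld → titilituld, dikazgolf → didikazgolf, lagalf → lalagalf) repeat the first consonant+vowel as a prefix.
The other pattern: stems whose second-to-last letter is 'b', 'k' or 'p' add -us.
So pizofels → pipizofels.

pipizofels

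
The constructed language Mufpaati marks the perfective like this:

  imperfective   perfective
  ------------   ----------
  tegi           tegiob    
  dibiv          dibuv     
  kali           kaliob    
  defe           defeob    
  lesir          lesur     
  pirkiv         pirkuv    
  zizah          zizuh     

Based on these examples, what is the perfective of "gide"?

gideob

kali and dibiv both have last vowel 'i' yet inflect differently (kaliob, dibuv), so the last vowel is not what conditions the rule; whether the stem ends in a vowel or a consonant is.
"gide" ends in a vowel. The stems ending in a vowel (kali → kaliob, defe → defeob, tegi → tegiob) add -ob.
So gide → gideob.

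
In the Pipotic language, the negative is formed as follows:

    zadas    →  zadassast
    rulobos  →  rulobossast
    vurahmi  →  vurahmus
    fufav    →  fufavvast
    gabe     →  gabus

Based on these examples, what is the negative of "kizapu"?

kizapus

"kizapu" ends in a vowel. The stems ending in a vowel (vurahmi → vurahmus, gabe → gabus) drop the final letter and add -us.
The other pattern: stems ending in a consonant double the final consonant and add -ast.
So kizapu → kizapus.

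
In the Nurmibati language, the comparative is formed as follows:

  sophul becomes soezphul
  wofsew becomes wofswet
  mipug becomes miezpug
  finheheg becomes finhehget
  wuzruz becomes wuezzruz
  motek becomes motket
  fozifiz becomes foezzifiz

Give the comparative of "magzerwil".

finheheg and mipug both end in -g yet inflect differently (finhehget, miezpug), so the final letter is not what conditions the rule; the last vowel is.
"magzerwil" has last vowel 'i'. The one such stem in the data (fozifiz → foezzifiz) inserts -ez- after the first vowel (as do wuzruz, sophul), so the same rule applies.
The other pattern: stems whose last vowel is 'e' delete the last vowel and add -et.
So magzerwil → maezgzerwil.

maezgzerwil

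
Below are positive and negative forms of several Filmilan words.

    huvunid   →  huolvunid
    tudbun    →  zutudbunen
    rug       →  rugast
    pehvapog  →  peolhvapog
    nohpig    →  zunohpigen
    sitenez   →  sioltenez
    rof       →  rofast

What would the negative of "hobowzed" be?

rug and nohpig both end in -g yet inflect differently (rugast, zunohpigen), so the final letter is not what conditions the rule; the number of vowels is.
"hobowzed" has 3 vowels. The stems with 3 vowels (sitenez → sioltenez, pehvapog → peolhvapog, huvunid → huolvunid) insert -ol- after the first vowel.
The other patterns: stems with 1 vowel add -ast; stems with 2 vowels add zu- … -en around the stem.
So hobowzed → hoolbowzed.

hoolbowzed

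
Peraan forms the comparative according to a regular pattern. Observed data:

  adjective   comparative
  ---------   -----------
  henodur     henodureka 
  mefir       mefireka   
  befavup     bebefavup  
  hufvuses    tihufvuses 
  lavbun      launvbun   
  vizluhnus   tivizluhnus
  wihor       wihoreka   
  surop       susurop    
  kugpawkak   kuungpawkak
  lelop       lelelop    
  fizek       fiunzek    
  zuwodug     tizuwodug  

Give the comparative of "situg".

lavbun and befavup both have last vowel 'u' yet inflect differently (launvbun, bebefavup), so the last vowel is not what conditions the rule; the final letter is.
"situg" ends in -g. The one such stem in the data (zuwodug → tizuwodug) adds the prefix ti-, so the same rule applies.
The other patterns: stems ending in -k or -n insert -un- after the first vowel; stems ending in -p repeat the first consonant+vowel as a prefix; stems ending in -r add -eka.
So situg → tisitug.

tisitug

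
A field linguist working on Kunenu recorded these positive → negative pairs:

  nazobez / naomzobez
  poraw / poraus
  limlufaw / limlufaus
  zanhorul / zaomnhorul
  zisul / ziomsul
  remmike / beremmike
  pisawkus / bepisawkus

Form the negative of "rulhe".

"rulhe" ends in -e. The one such stem in the data (remmike → beremmike) adds the prefix be-, so the same rule applies.
The other patterns: stems ending in -w drop the final letter and add -us; stems ending in -l or -z insert -om- after the first vowel.
So rulhe → berulhe.

berulhe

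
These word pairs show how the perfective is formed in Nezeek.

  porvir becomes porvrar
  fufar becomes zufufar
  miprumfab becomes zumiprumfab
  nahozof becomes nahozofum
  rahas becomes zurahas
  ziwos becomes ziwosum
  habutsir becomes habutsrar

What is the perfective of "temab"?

"temab" has last vowel 'a'. The stems whose last vowel is 'a' (fufar → zufufar, rahas → zurahas, miprumfab → zumiprumfab) add the prefix zu-.
So temab → zutemab.

zutemab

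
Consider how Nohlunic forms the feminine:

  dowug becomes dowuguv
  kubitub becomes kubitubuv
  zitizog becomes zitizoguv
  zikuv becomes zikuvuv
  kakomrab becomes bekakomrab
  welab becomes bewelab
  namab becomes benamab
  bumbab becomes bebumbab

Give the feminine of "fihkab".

kakomrab and kubitub both end in -b yet inflect differently (bekakomrab, kubitubuv), so the final letter is not what conditions the rule; the last vowel is.
"fihkab" has last vowel 'a'. The stems whose last vowel is 'a' (kakomrab → bekakomrab, namab → benamab, bumbab → bebumbab) add the prefix be-.
So fihkab → befihkab.

befihkab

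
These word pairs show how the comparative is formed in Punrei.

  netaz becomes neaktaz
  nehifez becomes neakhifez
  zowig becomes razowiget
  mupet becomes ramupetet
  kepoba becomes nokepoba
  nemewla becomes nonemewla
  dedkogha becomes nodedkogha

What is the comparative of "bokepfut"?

netaz and kepoba both have last vowel 'a' yet inflect differently (neaktaz, nokepoba), so the last vowel is not what conditions the rule; the final letter is.
"bokepfut" ends in -t. The one such stem in the data (mupet → ramupetet) adds ra- … -et around the stem, so the same rule applies.
So bokepfut → rabokepfutet.

rabokepfutet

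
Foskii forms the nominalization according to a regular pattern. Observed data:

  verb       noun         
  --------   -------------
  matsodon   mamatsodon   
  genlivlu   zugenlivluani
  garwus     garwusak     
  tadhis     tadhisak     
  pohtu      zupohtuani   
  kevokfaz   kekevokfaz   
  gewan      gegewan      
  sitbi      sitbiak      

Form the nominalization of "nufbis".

pohtu and garwus both have last vowel 'u' yet inflect differently (zupohtuani, garwusak), so the last vowel is not what conditions the rule; the final letter is.
"nufbis" ends in -s. The stems ending in -s (garwus → garwusak, tadhis → tadhisak) add -ak.
The other patterns: stems ending in -u add zu- … -ani around the stem; stems ending in -n or -z repeat the first consonant+vowel as a prefix.
So nufbis → nufbisak.

nufbisak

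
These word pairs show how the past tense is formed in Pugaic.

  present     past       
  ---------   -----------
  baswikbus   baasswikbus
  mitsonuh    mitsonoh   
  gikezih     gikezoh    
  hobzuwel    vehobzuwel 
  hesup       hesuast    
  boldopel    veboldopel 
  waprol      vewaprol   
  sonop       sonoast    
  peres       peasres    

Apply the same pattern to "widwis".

mitsonuh and hesup both have last vowel 'u' yet inflect differently (mitsonoh, hesuast), so the last vowel is not what conditions the rule; the final letter is.
"widwis" ends in -s. The stems ending in -s (peres → peasres, baswikbus → baasswikbus) insert -as- after the first vowel.
The other patterns: stems ending in -h change the last vowel to 'o'; stems ending in -p drop the final letter and add -ast; stems ending in -l add the prefix ve-.
So widwis → wiasdwis.

wiasdwis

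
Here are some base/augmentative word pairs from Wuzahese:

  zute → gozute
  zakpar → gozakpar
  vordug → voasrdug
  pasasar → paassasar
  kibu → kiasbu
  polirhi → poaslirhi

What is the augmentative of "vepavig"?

zakpar and pasasar both end in -r yet inflect differently (gozakpar, paassasar), so the final letter is not what conditions the rule; the first letter is.
"vepavig" begins with v-. The one such stem in the data (vordug → voasrdug) inserts -as- after the first vowel (as do pasasar, kibu), so the same rule applies.
So vepavig → veaspavig.

veaspavig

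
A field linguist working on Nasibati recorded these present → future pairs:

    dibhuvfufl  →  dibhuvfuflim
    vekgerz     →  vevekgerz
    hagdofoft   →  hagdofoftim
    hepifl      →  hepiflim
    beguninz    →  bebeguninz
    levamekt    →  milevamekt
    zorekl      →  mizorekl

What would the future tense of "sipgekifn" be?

dibhuvfufl and zorekl both end in -l yet inflect differently (dibhuvfuflim, mizorekl), so the final letter is not what conditions the rule; the second-to-last letter is.
"sipgekifn" has second-to-last letter 'f'. The stems whose second-to-last letter is 'f' (dibhuvfufl → dibhuvfuflim, hepifl → hepiflim, hagdofoft → hagdofoftim) add -im.
So sipgekifn → sipgekifnim.

sipgekifnim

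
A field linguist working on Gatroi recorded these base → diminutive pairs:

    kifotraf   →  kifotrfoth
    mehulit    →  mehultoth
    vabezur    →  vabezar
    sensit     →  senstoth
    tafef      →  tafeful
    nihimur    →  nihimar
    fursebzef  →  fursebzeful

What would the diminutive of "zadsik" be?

zadskoth

fursebzef and kifotraf both end in -f yet inflect differently (fursebzeful, kifotrfoth), so the final letter is not what conditions the rule; the last vowel is.
"zadsik" has last vowel 'i'. The stems whose last vowel is 'i' (mehulit → mehultoth, sensit → senstoth) delete the last vowel and add -oth.
The other patterns: stems whose last vowel is 'u' change the last vowel to 'a'; stems whose last vowel is 'e' add -ul.
So zadsik → zadskoth.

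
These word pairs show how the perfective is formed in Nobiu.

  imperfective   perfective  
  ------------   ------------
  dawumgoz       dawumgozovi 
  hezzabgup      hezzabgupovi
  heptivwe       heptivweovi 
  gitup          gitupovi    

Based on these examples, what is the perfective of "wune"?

Every pair shown (dawumgoz → dawumgozovi, hezzabgup → hezzabgupovi, heptivwe → heptivweovi, …) follows the same rule: add -ovi.
So wune → wuneovi.

wuneovi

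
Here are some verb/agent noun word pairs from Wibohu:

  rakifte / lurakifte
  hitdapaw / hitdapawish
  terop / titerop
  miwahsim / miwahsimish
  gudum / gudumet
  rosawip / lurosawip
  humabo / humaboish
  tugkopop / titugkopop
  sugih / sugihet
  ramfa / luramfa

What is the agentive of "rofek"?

rosawip and tugkopop both end in -p yet inflect differently (lurosawip, titugkopop), so the final letter is not what conditions the rule; the first letter is.
"rofek" begins with r-. The stems beginning with r- (rosawip → lurosawip, rakifte → lurakifte, ramfa → luramfa) add the prefix lu-.
The other patterns: stems beginning with h- or m- add -ish; stems beginning with t- add the prefix ti-; stems beginning with g- or s- add -et.
So rofek → lurofek.

lurofek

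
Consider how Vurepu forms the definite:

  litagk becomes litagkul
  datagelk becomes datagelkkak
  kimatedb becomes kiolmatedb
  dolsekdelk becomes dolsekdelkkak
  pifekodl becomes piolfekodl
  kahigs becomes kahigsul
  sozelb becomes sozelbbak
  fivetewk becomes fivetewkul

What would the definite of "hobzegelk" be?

sozelb and kimatedb both end in -b yet inflect differently (sozelbbak, kiolmatedb), so the final letter is not what conditions the rule; the second-to-last letter is.
"hobzegelk" has second-to-last letter 'l'. The stems whose second-to-last letter is 'l' (datagelk → datagelkkak, dolsekdelk → dolsekdelkkak, sozelb → sozelbbak) double the final consonant and add -ak.
So hobzegelk → hobzegelkkak.

hobzegelkkak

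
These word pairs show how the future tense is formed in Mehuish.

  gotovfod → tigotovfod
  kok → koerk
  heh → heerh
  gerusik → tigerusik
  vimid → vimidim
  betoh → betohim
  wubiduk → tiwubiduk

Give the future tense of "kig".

heh and betoh both end in -h yet inflect differently (heerh, betohim), so the final letter is not what conditions the rule; the number of vowels is.
"kig" has 1 vowel. The stems with 1 vowel (heh → heerh, kok → koerk) insert -er- after the first vowel.
The other patterns: stems with 2 vowels add -im; stems with 3 vowels add the prefix ti-.
So kig → kierg.

kierg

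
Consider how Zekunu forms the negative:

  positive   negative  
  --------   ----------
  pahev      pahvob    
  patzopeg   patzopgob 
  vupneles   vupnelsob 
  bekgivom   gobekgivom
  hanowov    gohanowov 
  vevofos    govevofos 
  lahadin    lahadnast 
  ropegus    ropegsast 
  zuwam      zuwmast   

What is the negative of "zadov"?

gozadov

"zadov" has last vowel 'o'. The stems whose last vowel is 'o' (bekgivom → gobekgivom, hanowov → gohanowov, vevofos → govevofos) add the prefix go-.
The other patterns: stems whose last vowel is 'e' delete the last vowel and add -ob; stems whose last vowel is 'a', 'i' or 'u' delete the last vowel and add -ast.
So zadov → gozadov.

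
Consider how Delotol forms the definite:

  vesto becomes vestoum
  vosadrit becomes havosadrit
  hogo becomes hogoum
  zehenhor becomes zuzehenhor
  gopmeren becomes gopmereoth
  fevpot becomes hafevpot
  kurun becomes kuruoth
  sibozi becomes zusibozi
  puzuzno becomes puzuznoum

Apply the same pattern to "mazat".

hogo and fevpot both have last vowel 'o' yet inflect differently (hogoum, hafevpot), so the last vowel is not what conditions the rule; the final letter is.
"mazat" ends in -t. The stems ending in -t (fevpot → hafevpot, vosadrit → havosadrit) add the prefix ha-.
The other patterns: stems ending in -o add -um; stems ending in -n drop the final letter and add -oth; stems ending in -i or -r add the prefix zu-.
So mazat → hamazat.

hamazat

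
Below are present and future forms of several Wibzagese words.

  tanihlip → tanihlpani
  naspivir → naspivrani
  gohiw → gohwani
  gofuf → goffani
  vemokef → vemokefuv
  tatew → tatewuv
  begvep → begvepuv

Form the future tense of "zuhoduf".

zuhodfani

begvep and tanihlip both end in -p yet inflect differently (begvepuv, tanihlpani), so the final letter is not what conditions the rule; the last vowel is.
"zuhoduf" has last vowel 'u'. The one such stem in the data (gofuf → goffani) deletes the last vowel and adds -ani (as do tanihlip, naspivir), so the same rule applies.
The other pattern: stems whose last vowel is 'e' add -uv.
So zuhoduf → zuhodfani.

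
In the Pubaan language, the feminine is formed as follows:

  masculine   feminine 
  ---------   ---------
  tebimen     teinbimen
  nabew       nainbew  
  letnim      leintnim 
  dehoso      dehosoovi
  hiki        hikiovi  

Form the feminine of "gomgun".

letnim and hiki both have last vowel 'i' yet inflect differently (leintnim, hikiovi), so the last vowel is not what conditions the rule; whether the stem ends in a vowel or a consonant is.
"gomgun" ends in a consonant. The stems ending in a consonant (tebimen → teinbimen, nabew → nainbew, letnim → leintnim) insert -in- after the first vowel.
So gomgun → goinmgun.

goinmgun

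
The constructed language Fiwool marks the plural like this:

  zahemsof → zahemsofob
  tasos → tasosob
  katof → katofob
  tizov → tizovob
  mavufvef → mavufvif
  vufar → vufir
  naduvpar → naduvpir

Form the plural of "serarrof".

serarrofob

zahemsof and mavufvef both end in -f yet inflect differently (zahemsofob, mavufvif), so the final letter is not what conditions the rule; the last vowel is.
"serarrof" has last vowel 'o'. The stems whose last vowel is 'o' (zahemsof → zahemsofob, tasos → tasosob, katof → katofob) add -ob.
The other pattern: stems whose last vowel is 'a' or 'e' change the last vowel to 'i'.
So serarrof → serarrofob.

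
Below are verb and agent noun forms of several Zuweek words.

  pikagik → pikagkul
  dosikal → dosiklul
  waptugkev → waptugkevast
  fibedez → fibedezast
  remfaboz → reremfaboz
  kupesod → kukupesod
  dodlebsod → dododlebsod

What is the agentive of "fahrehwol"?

fafahrehwol

fibedez and remfaboz both end in -z yet inflect differently (fibedezast, reremfaboz), so the final letter is not what conditions the rule; the last vowel is.
"fahrehwol" has last vowel 'o'. The stems whose last vowel is 'o' (remfaboz → reremfaboz, kupesod → kukupesod, dodlebsod → dododlebsod) repeat the first consonant+vowel as a prefix.
The other patterns: stems whose last vowel is 'a' or 'i' delete the last vowel and add -ul; stems whose last vowel is 'e' add -ast.
So fahrehwol → fafahrehwol.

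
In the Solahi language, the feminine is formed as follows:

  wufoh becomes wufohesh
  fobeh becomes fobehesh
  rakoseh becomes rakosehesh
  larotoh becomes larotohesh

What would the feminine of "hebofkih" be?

hebofkihesh

Every pair shown (wufoh → wufohesh, fobeh → fobehesh, rakoseh → rakosehesh, …) follows the same rule: add -esh.
So hebofkih → hebofkihesh.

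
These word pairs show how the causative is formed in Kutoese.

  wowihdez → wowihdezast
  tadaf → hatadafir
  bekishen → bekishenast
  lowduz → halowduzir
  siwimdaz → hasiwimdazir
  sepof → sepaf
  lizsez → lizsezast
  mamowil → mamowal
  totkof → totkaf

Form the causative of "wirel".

lizsez and lowduz both end in -z yet inflect differently (lizsezast, halowduzir), so the final letter is not what conditions the rule; the last vowel is.
"wirel" has last vowel 'e'. The stems whose last vowel is 'e' (bekishen → bekishenast, lizsez → lizsezast, wowihdez → wowihdezast) add -ast.
So wirel → wirelast.

wirelast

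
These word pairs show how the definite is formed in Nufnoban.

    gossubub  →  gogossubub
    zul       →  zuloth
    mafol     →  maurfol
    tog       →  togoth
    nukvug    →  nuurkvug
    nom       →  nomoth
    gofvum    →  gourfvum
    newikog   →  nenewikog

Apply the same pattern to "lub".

luboth

"lub" has 1 vowel. The stems with 1 vowel (nom → nomoth, zul → zuloth, tog → togoth) add -oth.
The other patterns: stems with 2 vowels insert -ur- after the first vowel; stems with 3 vowels repeat the first consonant+vowel as a prefix.
So lub → luboth.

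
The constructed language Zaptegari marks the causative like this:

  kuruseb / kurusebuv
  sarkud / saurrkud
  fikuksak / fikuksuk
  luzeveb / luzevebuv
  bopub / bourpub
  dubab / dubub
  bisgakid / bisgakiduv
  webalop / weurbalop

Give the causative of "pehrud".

peurhrud

kuruseb and dubab both end in -b yet inflect differently (kurusebuv, dubub), so the final letter is not what conditions the rule; the last vowel is.
"pehrud" has last vowel 'u'. The stems whose last vowel is 'u' (sarkud → saurrkud, bopub → bourpub) insert -ur- after the first vowel.
The other patterns: stems whose last vowel is 'e' or 'i' add -uv; stems whose last vowel is 'a' change the last vowel to 'u'.
So pehrud → peurhrud.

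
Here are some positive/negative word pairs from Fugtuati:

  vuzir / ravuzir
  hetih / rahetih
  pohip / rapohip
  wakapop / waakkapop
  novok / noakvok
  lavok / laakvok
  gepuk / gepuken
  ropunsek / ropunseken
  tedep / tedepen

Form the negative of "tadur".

taduren

"tadur" has last vowel 'u'. The one such stem in the data (gepuk → gepuken) adds -en, so the same rule applies.
The other patterns: stems whose last vowel is 'i' add the prefix ra-; stems whose last vowel is 'o' insert -ak- after the first vowel.
So tadur → taduren.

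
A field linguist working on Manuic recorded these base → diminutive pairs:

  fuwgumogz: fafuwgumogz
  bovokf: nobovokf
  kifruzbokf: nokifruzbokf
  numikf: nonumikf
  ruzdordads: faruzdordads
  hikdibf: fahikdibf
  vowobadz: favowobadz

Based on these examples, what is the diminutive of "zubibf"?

"zubibf" has second-to-last letter 'b'. The one such stem in the data (hikdibf → fahikdibf) adds the prefix fa-, so the same rule applies.
So zubibf → fazubibf.

fazubibf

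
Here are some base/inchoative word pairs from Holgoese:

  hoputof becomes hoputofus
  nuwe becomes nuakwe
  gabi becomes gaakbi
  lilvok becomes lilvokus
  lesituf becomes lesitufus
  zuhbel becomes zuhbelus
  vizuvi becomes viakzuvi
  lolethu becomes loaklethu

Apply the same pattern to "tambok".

"tambok" ends in a consonant. The stems ending in a consonant (hoputof → hoputofus, lesituf → lesitufus, lilvok → lilvokus) add -us.
The other pattern: stems ending in a vowel insert -ak- after the first vowel.
So tambok → tambokus.

tambokus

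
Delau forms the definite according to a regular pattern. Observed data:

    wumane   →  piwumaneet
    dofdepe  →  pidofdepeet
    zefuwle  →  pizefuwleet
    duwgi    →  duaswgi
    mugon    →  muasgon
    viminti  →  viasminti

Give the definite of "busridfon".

dofdepe and duwgi both begin with d- yet inflect differently (pidofdepeet, duaswgi), so the first letter is not what conditions the rule; the final letter is.
"busridfon" ends in -n. The one such stem in the data (mugon → muasgon) inserts -as- after the first vowel (as do duwgi, viminti), so the same rule applies.
The other pattern: stems ending in -e add pi- … -et around the stem.
So busridfon → buassridfon.

buassridfon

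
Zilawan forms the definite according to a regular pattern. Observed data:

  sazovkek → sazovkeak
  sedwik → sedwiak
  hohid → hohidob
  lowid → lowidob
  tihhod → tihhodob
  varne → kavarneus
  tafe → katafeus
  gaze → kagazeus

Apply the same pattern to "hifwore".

kahifworeus

"hifwore" ends in -e. The stems ending in -e (varne → kavarneus, tafe → katafeus, gaze → kagazeus) add ka- … -us around the stem.
The other patterns: stems ending in -k drop the final letter and add -ak; stems ending in -d add -ob.
So hifwore → kahifworeus.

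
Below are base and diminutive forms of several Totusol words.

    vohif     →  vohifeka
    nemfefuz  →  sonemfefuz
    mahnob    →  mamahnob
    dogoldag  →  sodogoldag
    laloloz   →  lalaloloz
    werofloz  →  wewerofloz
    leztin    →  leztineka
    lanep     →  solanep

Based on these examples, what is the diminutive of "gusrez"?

sogusrez

laloloz and nemfefuz both end in -z yet inflect differently (lalaloloz, sonemfefuz), so the final letter is not what conditions the rule; the last vowel is.
"gusrez" has last vowel 'e'. The one such stem in the data (lanep → solanep) adds the prefix so-, so the same rule applies.
So gusrez → sogusrez.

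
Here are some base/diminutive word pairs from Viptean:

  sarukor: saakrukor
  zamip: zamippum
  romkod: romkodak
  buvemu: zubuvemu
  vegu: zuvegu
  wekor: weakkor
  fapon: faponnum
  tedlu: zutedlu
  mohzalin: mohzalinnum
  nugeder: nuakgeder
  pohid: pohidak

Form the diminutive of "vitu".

zuvitu

sarukor and romkod both have last vowel 'o' yet inflect differently (saakrukor, romkodak), so the last vowel is not what conditions the rule; the final letter is.
"vitu" ends in -u. The stems ending in -u (buvemu → zubuvemu, tedlu → zutedlu, vegu → zuvegu) add the prefix zu-.
So vitu → zuvitu.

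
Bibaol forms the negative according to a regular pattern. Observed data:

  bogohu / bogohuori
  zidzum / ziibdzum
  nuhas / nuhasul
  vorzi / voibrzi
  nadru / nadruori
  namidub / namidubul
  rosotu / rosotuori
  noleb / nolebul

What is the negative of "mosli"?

moibsli

namidub and nadru both have last vowel 'u' yet inflect differently (namidubul, nadruori), so the last vowel is not what conditions the rule; the final letter is.
"mosli" ends in -i. The one such stem in the data (vorzi → voibrzi) inserts -ib- after the first vowel (as does zidzum), so the same rule applies.
The other patterns: stems ending in -b or -s add -ul; stems ending in -u add -ori.
So mosli → moibsli.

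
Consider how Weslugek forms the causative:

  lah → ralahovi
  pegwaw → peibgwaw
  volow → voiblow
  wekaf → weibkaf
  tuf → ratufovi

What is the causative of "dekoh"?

"dekoh" has 2 vowels. The stems with 2 vowels (volow → voiblow, wekaf → weibkaf, pegwaw → peibgwaw) insert -ib- after the first vowel.
So dekoh → deibkoh.

deibkoh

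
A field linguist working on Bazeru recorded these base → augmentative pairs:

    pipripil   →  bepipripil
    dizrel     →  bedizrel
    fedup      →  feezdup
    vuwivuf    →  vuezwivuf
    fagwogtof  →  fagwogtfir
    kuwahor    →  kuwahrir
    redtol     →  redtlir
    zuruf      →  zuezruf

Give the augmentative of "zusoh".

"zusoh" has last vowel 'o'. The stems whose last vowel is 'o' (redtol → redtlir, fagwogtof → fagwogtfir, kuwahor → kuwahrir) delete the last vowel and add -ir.
The other patterns: stems whose last vowel is 'u' insert -ez- after the first vowel; stems whose last vowel is 'e' or 'i' add the prefix be-.
So zusoh → zushir.

zushir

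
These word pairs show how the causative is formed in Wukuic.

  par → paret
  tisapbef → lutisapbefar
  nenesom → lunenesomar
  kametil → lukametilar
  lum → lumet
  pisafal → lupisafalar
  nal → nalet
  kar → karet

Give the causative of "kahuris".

lukahurisar

kametil and nal both end in -l yet inflect differently (lukametilar, nalet), so the final letter is not what conditions the rule; the number of vowels is.
"kahuris" has 3 vowels. The stems with 3 vowels (nenesom → lunenesomar, kametil → lukametilar, pisafal → lupisafalar) add lu- … -ar around the stem.
The other pattern: stems with 1 vowel add -et.
So kahuris → lukahurisar.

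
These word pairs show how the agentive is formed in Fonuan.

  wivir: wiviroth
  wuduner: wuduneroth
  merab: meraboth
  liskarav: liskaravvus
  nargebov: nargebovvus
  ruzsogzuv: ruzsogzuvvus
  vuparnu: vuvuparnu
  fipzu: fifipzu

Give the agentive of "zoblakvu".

zozoblakvu

merab and liskarav both have last vowel 'a' yet inflect differently (meraboth, liskaravvus), so the last vowel is not what conditions the rule; the final letter is.
"zoblakvu" ends in -u. The stems ending in -u (vuparnu → vuvuparnu, fipzu → fifipzu) repeat the first consonant+vowel as a prefix.
The other patterns: stems ending in -b or -r add -oth; stems ending in -v double the final consonant and add -us.
So zoblakvu → zozoblakvu.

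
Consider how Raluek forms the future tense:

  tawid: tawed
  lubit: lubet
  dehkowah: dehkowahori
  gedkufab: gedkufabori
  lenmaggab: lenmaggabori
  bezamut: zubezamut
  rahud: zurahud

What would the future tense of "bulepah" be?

lubit and bezamut both end in -t yet inflect differently (lubet, zubezamut), so the final letter is not what conditions the rule; the last vowel is.
"bulepah" has last vowel 'a'. The stems whose last vowel is 'a' (dehkowah → dehkowahori, gedkufab → gedkufabori, lenmaggab → lenmaggabori) add -ori.
The other patterns: stems whose last vowel is 'i' change the last vowel to 'e'; stems whose last vowel is 'u' add the prefix zu-.
So bulepah → bulepahori.

bulepahori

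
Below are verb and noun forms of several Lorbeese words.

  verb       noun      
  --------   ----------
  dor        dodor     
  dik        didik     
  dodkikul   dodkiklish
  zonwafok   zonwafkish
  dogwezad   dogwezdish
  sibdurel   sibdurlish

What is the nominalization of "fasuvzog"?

fasuvzgish

dik and zonwafok both end in -k yet inflect differently (didik, zonwafkish), so the final letter is not what conditions the rule; the number of vowels is.
"fasuvzog" has 3 vowels. The stems with 3 vowels (dodkikul → dodkiklish, zonwafok → zonwafkish, dogwezad → dogwezdish) delete the last vowel and add -ish.
The other pattern: stems with 1 vowel repeat the first consonant+vowel as a prefix.
So fasuvzog → fasuvzgish.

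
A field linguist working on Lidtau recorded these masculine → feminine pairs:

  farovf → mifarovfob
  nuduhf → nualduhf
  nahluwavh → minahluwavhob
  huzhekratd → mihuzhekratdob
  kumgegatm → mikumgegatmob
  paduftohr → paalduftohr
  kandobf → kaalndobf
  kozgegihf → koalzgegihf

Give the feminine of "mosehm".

moalsehm

kandobf and farovf both end in -f yet inflect differently (kaalndobf, mifarovfob), so the final letter is not what conditions the rule; the second-to-last letter is.
"mosehm" has second-to-last letter 'h'. The stems whose second-to-last letter is 'h' (paduftohr → paalduftohr, nuduhf → nualduhf, kozgegihf → koalzgegihf) insert -al- after the first vowel.
The other pattern: stems whose second-to-last letter is 't' or 'v' add mi- … -ob around the stem.
So mosehm → moalsehm.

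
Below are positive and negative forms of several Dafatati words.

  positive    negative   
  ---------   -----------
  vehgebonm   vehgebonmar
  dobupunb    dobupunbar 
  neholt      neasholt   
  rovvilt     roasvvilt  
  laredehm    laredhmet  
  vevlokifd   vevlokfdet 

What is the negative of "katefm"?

katfmet

"katefm" has second-to-last letter 'f'. The one such stem in the data (vevlokifd → vevlokfdet) deletes the last vowel and adds -et (as does laredehm), so the same rule applies.
So katefm → katfmet.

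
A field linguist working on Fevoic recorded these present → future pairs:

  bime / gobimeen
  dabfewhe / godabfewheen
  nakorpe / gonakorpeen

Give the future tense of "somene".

gosomeneen

Every pair shown (bime → gobimeen, dabfewhe → godabfewheen, nakorpe → gonakorpeen) follows the same rule: add go- … -en around the stem.
So somene → gosomeneen.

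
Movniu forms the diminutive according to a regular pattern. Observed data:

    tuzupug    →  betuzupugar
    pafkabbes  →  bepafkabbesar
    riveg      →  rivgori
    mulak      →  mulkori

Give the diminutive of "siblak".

"siblak" has 2 vowels. The stems with 2 vowels (mulak → mulkori, riveg → rivgori) delete the last vowel and add -ori.
So siblak → siblkori.

siblkori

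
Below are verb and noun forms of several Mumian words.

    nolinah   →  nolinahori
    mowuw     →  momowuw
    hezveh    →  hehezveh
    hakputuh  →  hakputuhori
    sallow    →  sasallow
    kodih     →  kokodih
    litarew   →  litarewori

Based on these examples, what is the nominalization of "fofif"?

fofofif

"fofif" has 2 vowels. The stems with 2 vowels (mowuw → momowuw, kodih → kokodih, sallow → sasallow) repeat the first consonant+vowel as a prefix.
So fofif → fofofif.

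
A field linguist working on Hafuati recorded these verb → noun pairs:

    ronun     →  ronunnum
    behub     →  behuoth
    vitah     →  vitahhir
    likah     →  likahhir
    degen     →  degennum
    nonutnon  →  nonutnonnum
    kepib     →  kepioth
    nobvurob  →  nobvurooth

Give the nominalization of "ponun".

ponunnum

nobvurob and nonutnon both have last vowel 'o' yet inflect differently (nobvurooth, nonutnonnum), so the last vowel is not what conditions the rule; the final letter is.
"ponun" ends in -n. The stems ending in -n (nonutnon → nonutnonnum, ronun → ronunnum, degen → degennum) double the final consonant and add -um.
The other patterns: stems ending in -b drop the final letter and add -oth; stems ending in -h double the final consonant and add -ir.
So ponun → ponunnum.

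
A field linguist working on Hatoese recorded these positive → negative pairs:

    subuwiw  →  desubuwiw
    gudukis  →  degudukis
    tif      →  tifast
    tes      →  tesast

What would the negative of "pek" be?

"pek" has 1 vowel. The stems with 1 vowel (tif → tifast, tes → tesast) add -ast.
So pek → pekast.

pekast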